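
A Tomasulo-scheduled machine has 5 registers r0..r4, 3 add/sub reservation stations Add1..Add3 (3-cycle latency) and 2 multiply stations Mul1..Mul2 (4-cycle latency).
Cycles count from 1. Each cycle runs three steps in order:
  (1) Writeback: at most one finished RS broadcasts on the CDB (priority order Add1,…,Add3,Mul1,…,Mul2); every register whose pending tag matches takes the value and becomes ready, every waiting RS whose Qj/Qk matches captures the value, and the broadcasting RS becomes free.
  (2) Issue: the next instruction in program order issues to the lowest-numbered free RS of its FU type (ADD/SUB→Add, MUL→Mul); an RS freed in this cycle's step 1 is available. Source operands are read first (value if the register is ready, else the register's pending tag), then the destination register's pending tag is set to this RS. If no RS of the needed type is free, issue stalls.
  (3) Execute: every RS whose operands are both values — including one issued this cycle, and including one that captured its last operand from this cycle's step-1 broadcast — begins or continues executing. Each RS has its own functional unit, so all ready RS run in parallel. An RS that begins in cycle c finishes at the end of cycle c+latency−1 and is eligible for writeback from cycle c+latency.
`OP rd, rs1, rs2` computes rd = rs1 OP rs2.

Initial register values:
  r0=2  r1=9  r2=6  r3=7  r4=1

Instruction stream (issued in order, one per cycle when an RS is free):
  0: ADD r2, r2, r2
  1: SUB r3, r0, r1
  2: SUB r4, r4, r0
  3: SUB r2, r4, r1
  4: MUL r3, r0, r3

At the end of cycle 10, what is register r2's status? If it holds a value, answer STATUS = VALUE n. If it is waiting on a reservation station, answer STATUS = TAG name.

c1: issue ADD r2<-Add1 | r0:2,r1:9,r2:Add1,r3:7,r4:1
c2: issue SUB r3<-Add2 | r0:2,r1:9,r2:Add1,r3:Add2,r4:1
c3: issue SUB r4<-Add3 | r0:2,r1:9,r2:Add1,r3:Add2,r4:Add3
c4: CDB Add1=12; issue SUB r2<-Add1 | r0:2,r1:9,r2:Add1,r3:Add2,r4:Add3
c5: CDB Add2=-7; issue MUL r3<-Mul1 | r0:2,r1:9,r2:Add1,r3:Mul1,r4:Add3
c6: CDB Add3=-1 | r0:2,r1:9,r2:Add1,r3:Mul1,r4:-1
c7: - | r0:2,r1:9,r2:Add1,r3:Mul1,r4:-1
c8: - | r0:2,r1:9,r2:Add1,r3:Mul1,r4:-1
c9: CDB Add1=-10 | r0:2,r1:9,r2:-10,r3:Mul1,r4:-1
c10: CDB Mul1=-14 | r0:2,r1:9,r2:-10,r3:-14,r4:-1

STATUS = VALUE -10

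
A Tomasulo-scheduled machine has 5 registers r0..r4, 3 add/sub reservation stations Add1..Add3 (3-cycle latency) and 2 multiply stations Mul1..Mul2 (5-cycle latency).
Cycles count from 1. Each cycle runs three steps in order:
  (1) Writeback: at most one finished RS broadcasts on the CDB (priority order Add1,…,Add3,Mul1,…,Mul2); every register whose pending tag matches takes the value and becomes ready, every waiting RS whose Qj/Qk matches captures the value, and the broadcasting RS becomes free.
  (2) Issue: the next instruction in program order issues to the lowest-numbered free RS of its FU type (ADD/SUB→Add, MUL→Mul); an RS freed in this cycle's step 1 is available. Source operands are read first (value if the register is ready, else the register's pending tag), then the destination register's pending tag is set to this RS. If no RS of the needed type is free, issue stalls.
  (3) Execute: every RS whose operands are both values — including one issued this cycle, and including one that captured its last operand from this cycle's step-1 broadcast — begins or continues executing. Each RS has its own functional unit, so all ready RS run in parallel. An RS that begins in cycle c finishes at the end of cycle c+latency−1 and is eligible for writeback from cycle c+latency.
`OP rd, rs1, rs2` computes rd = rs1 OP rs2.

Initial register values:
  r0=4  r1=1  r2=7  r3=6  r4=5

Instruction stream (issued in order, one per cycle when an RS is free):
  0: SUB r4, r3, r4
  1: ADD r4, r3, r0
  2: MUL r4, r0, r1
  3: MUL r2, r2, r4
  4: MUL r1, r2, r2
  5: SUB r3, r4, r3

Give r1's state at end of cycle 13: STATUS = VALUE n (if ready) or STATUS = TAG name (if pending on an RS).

STATUS = TAG Mul1

c1: issue SUB r4<-Add1 | r0:4,r1:1,r2:7,r3:6,r4:Add1
c2: issue ADD r4<-Add2 | r0:4,r1:1,r2:7,r3:6,r4:Add2
c3: issue MUL r4<-Mul1 | r0:4,r1:1,r2:7,r3:6,r4:Mul1
c4: CDB Add1=1; issue MUL r2<-Mul2 | r0:4,r1:1,r2:Mul2,r3:6,r4:Mul1
c5: CDB Add2=10; stall | r0:4,r1:1,r2:Mul2,r3:6,r4:Mul1
c6: stall | r0:4,r1:1,r2:Mul2,r3:6,r4:Mul1
c7: stall | r0:4,r1:1,r2:Mul2,r3:6,r4:Mul1
c8: CDB Mul1=4; issue MUL r1<-Mul1 | r0:4,r1:Mul1,r2:Mul2,r3:6,r4:4
c9: issue SUB r3<-Add1 | r0:4,r1:Mul1,r2:Mul2,r3:Add1,r4:4
c10: - | r0:4,r1:Mul1,r2:Mul2,r3:Add1,r4:4
c11: - | r0:4,r1:Mul1,r2:Mul2,r3:Add1,r4:4
c12: CDB Add1=-2 | r0:4,r1:Mul1,r2:Mul2,r3:-2,r4:4
c13: CDB Mul2=28 | r0:4,r1:Mul1,r2:28,r3:-2,r4:4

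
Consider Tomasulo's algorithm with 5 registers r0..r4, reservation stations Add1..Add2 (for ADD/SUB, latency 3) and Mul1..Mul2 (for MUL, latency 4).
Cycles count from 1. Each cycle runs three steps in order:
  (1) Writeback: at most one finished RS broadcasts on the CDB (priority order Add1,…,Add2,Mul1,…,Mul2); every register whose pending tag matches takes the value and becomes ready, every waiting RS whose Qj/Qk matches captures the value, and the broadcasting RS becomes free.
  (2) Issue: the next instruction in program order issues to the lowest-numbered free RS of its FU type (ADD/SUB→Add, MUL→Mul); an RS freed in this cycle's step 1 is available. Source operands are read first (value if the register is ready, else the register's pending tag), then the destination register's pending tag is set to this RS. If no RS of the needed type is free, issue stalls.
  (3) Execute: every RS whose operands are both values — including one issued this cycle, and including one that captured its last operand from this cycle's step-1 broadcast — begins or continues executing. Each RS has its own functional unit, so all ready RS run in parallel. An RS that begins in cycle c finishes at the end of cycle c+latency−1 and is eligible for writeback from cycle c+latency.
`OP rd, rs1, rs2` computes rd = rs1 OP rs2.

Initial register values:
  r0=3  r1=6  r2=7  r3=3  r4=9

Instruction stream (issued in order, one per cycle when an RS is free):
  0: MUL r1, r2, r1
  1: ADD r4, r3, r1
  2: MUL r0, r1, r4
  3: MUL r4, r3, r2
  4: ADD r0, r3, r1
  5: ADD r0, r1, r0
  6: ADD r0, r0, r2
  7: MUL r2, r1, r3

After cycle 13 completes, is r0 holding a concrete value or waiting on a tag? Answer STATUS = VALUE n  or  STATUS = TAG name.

c1: issue MUL r1<-Mul1 | r0:3,r1:Mul1,r2:7,r3:3,r4:9
c2: issue ADD r4<-Add1 | r0:3,r1:Mul1,r2:7,r3:3,r4:Add1
c3: issue MUL r0<-Mul2 | r0:Mul2,r1:Mul1,r2:7,r3:3,r4:Add1
c4: stall | r0:Mul2,r1:Mul1,r2:7,r3:3,r4:Add1
c5: CDB Mul1=42; issue MUL r4<-Mul1 | r0:Mul2,r1:42,r2:7,r3:3,r4:Mul1
c6: issue ADD r0<-Add2 | r0:Add2,r1:42,r2:7,r3:3,r4:Mul1
c7: stall | r0:Add2,r1:42,r2:7,r3:3,r4:Mul1
c8: CDB Add1=45; issue ADD r0<-Add1 | r0:Add1,r1:42,r2:7,r3:3,r4:Mul1
c9: CDB Add2=45; issue ADD r0<-Add2 | r0:Add2,r1:42,r2:7,r3:3,r4:Mul1
c10: CDB Mul1=21; issue MUL r2<-Mul1 | r0:Add2,r1:42,r2:Mul1,r3:3,r4:21
c11: - | r0:Add2,r1:42,r2:Mul1,r3:3,r4:21
c12: CDB Add1=87 | r0:Add2,r1:42,r2:Mul1,r3:3,r4:21
c13: CDB Mul2=1890 | r0:Add2,r1:42,r2:Mul1,r3:3,r4:21

STATUS = TAG Add2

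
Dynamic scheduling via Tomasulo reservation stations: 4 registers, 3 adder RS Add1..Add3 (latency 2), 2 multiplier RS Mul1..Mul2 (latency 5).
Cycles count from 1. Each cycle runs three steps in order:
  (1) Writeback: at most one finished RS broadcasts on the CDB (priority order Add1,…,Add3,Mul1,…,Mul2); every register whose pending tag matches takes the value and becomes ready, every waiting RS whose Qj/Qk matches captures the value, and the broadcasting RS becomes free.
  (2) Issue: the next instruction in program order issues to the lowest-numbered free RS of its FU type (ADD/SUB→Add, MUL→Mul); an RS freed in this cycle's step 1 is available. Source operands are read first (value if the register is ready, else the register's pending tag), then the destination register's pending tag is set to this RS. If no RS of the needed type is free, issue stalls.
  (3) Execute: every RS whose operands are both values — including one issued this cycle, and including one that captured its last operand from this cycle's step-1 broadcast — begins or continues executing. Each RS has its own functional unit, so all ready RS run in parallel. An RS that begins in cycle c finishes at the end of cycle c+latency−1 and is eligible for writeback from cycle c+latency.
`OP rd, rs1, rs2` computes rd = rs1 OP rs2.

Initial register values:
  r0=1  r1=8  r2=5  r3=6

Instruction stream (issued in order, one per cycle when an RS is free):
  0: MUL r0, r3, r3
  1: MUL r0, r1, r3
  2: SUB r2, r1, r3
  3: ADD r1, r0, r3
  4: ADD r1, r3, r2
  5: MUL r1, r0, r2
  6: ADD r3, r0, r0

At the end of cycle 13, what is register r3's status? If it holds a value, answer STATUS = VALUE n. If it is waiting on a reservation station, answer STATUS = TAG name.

  c1: issue MUL r0<-Mul1  regs: r0:Mul1,r1:8,r2:5,r3:6
  c2: issue MUL r0<-Mul2  regs: r0:Mul2,r1:8,r2:5,r3:6
  c3: issue SUB r2<-Add1  regs: r0:Mul2,r1:8,r2:Add1,r3:6
  c4: issue ADD r1<-Add2  regs: r0:Mul2,r1:Add2,r2:Add1,r3:6
  c5: CDB Add1=2; issue ADD r1<-Add1  regs: r0:Mul2,r1:Add1,r2:2,r3:6
  c6: CDB Mul1=36; issue MUL r1<-Mul1  regs: r0:Mul2,r1:Mul1,r2:2,r3:6
  c7: CDB Add1=8; issue ADD r3<-Add1  regs: r0:Mul2,r1:Mul1,r2:2,r3:Add1
  c8: CDB Mul2=48  regs: r0:48,r1:Mul1,r2:2,r3:Add1
  c9: -  regs: r0:48,r1:Mul1,r2:2,r3:Add1
  c10: CDB Add1=96  regs: r0:48,r1:Mul1,r2:2,r3:96
  c11: CDB Add2=54  regs: r0:48,r1:Mul1,r2:2,r3:96
  c12: -  regs: r0:48,r1:Mul1,r2:2,r3:96
  c13: CDB Mul1=96  regs: r0:48,r1:96,r2:2,r3:96

STATUS = VALUE 96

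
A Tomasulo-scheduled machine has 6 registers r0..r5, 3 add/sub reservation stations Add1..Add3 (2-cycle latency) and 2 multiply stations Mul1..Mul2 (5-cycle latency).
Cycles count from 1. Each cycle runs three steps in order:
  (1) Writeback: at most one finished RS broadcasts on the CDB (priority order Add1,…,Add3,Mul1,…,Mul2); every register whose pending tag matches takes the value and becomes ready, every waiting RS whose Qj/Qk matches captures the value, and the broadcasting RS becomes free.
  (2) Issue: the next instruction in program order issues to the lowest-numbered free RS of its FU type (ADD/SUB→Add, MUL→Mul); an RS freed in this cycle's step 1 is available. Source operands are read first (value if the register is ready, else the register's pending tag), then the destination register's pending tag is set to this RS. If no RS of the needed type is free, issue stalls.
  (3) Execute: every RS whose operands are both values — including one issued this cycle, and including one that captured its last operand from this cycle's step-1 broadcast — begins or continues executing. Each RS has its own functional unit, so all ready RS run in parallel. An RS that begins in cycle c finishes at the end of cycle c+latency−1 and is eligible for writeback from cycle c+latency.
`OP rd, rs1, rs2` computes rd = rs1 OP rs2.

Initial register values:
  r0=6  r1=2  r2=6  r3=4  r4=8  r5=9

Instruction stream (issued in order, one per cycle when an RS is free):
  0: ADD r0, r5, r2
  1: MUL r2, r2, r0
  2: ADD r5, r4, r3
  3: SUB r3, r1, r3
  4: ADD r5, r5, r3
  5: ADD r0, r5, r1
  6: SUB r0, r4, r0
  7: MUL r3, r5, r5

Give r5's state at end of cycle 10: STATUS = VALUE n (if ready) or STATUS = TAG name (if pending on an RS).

STATUS = VALUE 10

cycle 1: issue ADD r0<-Add1 // r0:Add1,r1:2,r2:6,r3:4,r4:8,r5:9
cycle 2: issue MUL r2<-Mul1 // r0:Add1,r1:2,r2:Mul1,r3:4,r4:8,r5:9
cycle 3: CDB Add1=15; issue ADD r5<-Add1 // r0:15,r1:2,r2:Mul1,r3:4,r4:8,r5:Add1
cycle 4: issue SUB r3<-Add2 // r0:15,r1:2,r2:Mul1,r3:Add2,r4:8,r5:Add1
cycle 5: CDB Add1=12; issue ADD r5<-Add1 // r0:15,r1:2,r2:Mul1,r3:Add2,r4:8,r5:Add1
cycle 6: CDB Add2=-2; issue ADD r0<-Add2 // r0:Add2,r1:2,r2:Mul1,r3:-2,r4:8,r5:Add1
cycle 7: issue SUB r0<-Add3 // r0:Add3,r1:2,r2:Mul1,r3:-2,r4:8,r5:Add1
cycle 8: CDB Add1=10; issue MUL r3<-Mul2 // r0:Add3,r1:2,r2:Mul1,r3:Mul2,r4:8,r5:10
cycle 9: CDB Mul1=90 // r0:Add3,r1:2,r2:90,r3:Mul2,r4:8,r5:10
cycle 10: CDB Add2=12 // r0:Add3,r1:2,r2:90,r3:Mul2,r4:8,r5:10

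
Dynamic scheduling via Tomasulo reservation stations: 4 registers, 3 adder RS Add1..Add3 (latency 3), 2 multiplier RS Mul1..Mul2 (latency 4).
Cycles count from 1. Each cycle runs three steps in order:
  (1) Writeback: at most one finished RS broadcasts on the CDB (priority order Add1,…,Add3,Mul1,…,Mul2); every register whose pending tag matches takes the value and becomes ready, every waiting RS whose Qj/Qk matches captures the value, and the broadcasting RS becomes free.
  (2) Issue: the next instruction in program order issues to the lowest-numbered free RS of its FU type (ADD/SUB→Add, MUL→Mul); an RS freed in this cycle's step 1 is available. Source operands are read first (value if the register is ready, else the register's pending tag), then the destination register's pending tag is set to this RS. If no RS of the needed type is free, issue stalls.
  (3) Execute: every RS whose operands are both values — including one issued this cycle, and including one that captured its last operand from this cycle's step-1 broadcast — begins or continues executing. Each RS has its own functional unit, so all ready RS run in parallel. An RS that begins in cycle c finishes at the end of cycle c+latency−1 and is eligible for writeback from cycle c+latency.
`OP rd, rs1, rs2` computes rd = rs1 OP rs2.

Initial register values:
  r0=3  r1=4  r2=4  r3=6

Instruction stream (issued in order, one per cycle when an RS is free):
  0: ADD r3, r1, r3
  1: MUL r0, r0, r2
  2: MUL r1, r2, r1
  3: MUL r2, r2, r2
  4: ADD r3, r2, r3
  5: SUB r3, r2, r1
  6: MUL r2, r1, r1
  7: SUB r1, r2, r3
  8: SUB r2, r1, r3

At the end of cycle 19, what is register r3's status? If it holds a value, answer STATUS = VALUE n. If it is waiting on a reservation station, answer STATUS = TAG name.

STATUS = VALUE 0

  c1: issue ADD r3<-Add1  regs: r0:3,r1:4,r2:4,r3:Add1
  c2: issue MUL r0<-Mul1  regs: r0:Mul1,r1:4,r2:4,r3:Add1
  c3: issue MUL r1<-Mul2  regs: r0:Mul1,r1:Mul2,r2:4,r3:Add1
  c4: CDB Add1=10; stall  regs: r0:Mul1,r1:Mul2,r2:4,r3:10
  c5: stall  regs: r0:Mul1,r1:Mul2,r2:4,r3:10
  c6: CDB Mul1=12; issue MUL r2<-Mul1  regs: r0:12,r1:Mul2,r2:Mul1,r3:10
  c7: CDB Mul2=16; issue ADD r3<-Add1  regs: r0:12,r1:16,r2:Mul1,r3:Add1
  c8: issue SUB r3<-Add2  regs: r0:12,r1:16,r2:Mul1,r3:Add2
  c9: issue MUL r2<-Mul2  regs: r0:12,r1:16,r2:Mul2,r3:Add2
  c10: CDB Mul1=16; issue SUB r1<-Add3  regs: r0:12,r1:Add3,r2:Mul2,r3:Add2
  c11: stall  regs: r0:12,r1:Add3,r2:Mul2,r3:Add2
  c12: stall  regs: r0:12,r1:Add3,r2:Mul2,r3:Add2
  c13: CDB Add1=26; issue SUB r2<-Add1  regs: r0:12,r1:Add3,r2:Add1,r3:Add2
  c14: CDB Add2=0  regs: r0:12,r1:Add3,r2:Add1,r3:0
  c15: CDB Mul2=256  regs: r0:12,r1:Add3,r2:Add1,r3:0
  c16: -  regs: r0:12,r1:Add3,r2:Add1,r3:0
  c17: -  regs: r0:12,r1:Add3,r2:Add1,r3:0
  c18: CDB Add3=256  regs: r0:12,r1:256,r2:Add1,r3:0
  c19: -  regs: r0:12,r1:256,r2:Add1,r3:0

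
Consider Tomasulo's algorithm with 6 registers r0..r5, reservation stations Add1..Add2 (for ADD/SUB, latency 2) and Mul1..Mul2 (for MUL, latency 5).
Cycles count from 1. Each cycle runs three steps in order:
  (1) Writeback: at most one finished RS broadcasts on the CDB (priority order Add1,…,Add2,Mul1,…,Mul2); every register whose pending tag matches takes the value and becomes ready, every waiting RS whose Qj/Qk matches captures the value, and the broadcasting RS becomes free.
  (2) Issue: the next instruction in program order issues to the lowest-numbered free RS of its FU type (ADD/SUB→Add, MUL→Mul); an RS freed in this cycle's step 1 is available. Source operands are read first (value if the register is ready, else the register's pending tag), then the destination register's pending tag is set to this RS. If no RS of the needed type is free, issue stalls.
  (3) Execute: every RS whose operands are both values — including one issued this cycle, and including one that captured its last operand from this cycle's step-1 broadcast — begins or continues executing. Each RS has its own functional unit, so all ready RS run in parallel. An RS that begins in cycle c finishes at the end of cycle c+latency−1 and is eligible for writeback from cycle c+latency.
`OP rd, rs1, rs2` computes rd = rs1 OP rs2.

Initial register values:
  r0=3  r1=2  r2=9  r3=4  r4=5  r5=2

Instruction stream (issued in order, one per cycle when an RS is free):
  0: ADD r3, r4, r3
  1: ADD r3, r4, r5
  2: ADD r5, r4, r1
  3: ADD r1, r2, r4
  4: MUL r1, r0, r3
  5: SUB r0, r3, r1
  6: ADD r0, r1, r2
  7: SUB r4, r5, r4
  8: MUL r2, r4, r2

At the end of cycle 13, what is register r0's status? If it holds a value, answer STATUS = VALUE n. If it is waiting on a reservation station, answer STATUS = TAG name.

  c1: issue ADD r3<-Add1  regs: r0:3,r1:2,r2:9,r3:Add1,r4:5,r5:2
  c2: issue ADD r3<-Add2  regs: r0:3,r1:2,r2:9,r3:Add2,r4:5,r5:2
  c3: CDB Add1=9; issue ADD r5<-Add1  regs: r0:3,r1:2,r2:9,r3:Add2,r4:5,r5:Add1
  c4: CDB Add2=7; issue ADD r1<-Add2  regs: r0:3,r1:Add2,r2:9,r3:7,r4:5,r5:Add1
  c5: CDB Add1=7; issue MUL r1<-Mul1  regs: r0:3,r1:Mul1,r2:9,r3:7,r4:5,r5:7
  c6: CDB Add2=14; issue SUB r0<-Add1  regs: r0:Add1,r1:Mul1,r2:9,r3:7,r4:5,r5:7
  c7: issue ADD r0<-Add2  regs: r0:Add2,r1:Mul1,r2:9,r3:7,r4:5,r5:7
  c8: stall  regs: r0:Add2,r1:Mul1,r2:9,r3:7,r4:5,r5:7
  c9: stall  regs: r0:Add2,r1:Mul1,r2:9,r3:7,r4:5,r5:7
  c10: CDB Mul1=21; stall  regs: r0:Add2,r1:21,r2:9,r3:7,r4:5,r5:7
  c11: stall  regs: r0:Add2,r1:21,r2:9,r3:7,r4:5,r5:7
  c12: CDB Add1=-14; issue SUB r4<-Add1  regs: r0:Add2,r1:21,r2:9,r3:7,r4:Add1,r5:7
  c13: CDB Add2=30; issue MUL r2<-Mul1  regs: r0:30,r1:21,r2:Mul1,r3:7,r4:Add1,r5:7

STATUS = VALUE 30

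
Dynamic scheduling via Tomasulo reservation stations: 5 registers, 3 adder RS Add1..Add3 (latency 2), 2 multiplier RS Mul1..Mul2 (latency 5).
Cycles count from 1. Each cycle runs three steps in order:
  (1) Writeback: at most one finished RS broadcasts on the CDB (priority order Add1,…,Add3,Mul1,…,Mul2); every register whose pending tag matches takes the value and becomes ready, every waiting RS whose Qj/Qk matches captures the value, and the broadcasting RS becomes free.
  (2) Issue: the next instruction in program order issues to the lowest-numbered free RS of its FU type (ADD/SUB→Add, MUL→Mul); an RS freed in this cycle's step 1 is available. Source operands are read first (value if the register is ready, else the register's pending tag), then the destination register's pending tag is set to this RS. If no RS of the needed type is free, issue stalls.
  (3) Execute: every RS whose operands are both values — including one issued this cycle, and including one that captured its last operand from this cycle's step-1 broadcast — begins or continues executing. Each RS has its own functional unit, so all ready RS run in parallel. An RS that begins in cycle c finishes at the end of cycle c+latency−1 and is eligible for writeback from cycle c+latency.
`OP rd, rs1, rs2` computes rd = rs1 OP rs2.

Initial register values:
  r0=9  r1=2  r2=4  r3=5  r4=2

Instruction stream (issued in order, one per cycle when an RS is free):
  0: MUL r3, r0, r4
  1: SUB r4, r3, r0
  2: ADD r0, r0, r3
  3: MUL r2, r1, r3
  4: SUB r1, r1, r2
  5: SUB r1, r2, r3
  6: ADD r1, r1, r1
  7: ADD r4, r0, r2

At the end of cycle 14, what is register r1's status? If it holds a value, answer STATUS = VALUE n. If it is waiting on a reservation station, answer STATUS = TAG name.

cycle 1: issue MUL r3<-Mul1 // r0:9,r1:2,r2:4,r3:Mul1,r4:2
cycle 2: issue SUB r4<-Add1 // r0:9,r1:2,r2:4,r3:Mul1,r4:Add1
cycle 3: issue ADD r0<-Add2 // r0:Add2,r1:2,r2:4,r3:Mul1,r4:Add1
cycle 4: issue MUL r2<-Mul2 // r0:Add2,r1:2,r2:Mul2,r3:Mul1,r4:Add1
cycle 5: issue SUB r1<-Add3 // r0:Add2,r1:Add3,r2:Mul2,r3:Mul1,r4:Add1
cycle 6: CDB Mul1=18; stall // r0:Add2,r1:Add3,r2:Mul2,r3:18,r4:Add1
cycle 7: stall // r0:Add2,r1:Add3,r2:Mul2,r3:18,r4:Add1
cycle 8: CDB Add1=9; issue SUB r1<-Add1 // r0:Add2,r1:Add1,r2:Mul2,r3:18,r4:9
cycle 9: CDB Add2=27; issue ADD r1<-Add2 // r0:27,r1:Add2,r2:Mul2,r3:18,r4:9
cycle 10: stall // r0:27,r1:Add2,r2:Mul2,r3:18,r4:9
cycle 11: CDB Mul2=36; stall // r0:27,r1:Add2,r2:36,r3:18,r4:9
cycle 12: stall // r0:27,r1:Add2,r2:36,r3:18,r4:9
cycle 13: CDB Add1=18; issue ADD r4<-Add1 // r0:27,r1:Add2,r2:36,r3:18,r4:Add1
cycle 14: CDB Add3=-34 // r0:27,r1:Add2,r2:36,r3:18,r4:Add1

STATUS = TAG Add2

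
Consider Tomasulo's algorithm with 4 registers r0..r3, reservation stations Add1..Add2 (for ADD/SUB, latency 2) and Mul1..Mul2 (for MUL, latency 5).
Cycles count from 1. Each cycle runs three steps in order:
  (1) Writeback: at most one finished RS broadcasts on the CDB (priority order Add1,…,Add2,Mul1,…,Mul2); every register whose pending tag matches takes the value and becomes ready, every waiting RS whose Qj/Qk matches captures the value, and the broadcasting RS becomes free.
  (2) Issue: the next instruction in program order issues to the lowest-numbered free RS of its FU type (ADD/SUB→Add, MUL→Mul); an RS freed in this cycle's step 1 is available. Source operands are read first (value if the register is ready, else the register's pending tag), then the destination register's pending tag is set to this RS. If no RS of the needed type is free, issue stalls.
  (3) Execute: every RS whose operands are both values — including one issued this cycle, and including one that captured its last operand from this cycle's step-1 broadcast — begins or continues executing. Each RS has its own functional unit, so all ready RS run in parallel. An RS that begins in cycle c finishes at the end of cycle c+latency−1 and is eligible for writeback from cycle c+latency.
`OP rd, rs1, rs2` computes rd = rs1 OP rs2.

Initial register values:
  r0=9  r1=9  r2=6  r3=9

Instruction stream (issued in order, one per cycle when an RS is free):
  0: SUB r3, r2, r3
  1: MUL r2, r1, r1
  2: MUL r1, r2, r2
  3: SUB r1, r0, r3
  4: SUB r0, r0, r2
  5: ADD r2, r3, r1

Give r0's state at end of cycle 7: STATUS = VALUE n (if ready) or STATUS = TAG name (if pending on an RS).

cycle 1: issue SUB r3<-Add1 // r0:9,r1:9,r2:6,r3:Add1
cycle 2: issue MUL r2<-Mul1 // r0:9,r1:9,r2:Mul1,r3:Add1
cycle 3: CDB Add1=-3; issue MUL r1<-Mul2 // r0:9,r1:Mul2,r2:Mul1,r3:-3
cycle 4: issue SUB r1<-Add1 // r0:9,r1:Add1,r2:Mul1,r3:-3
cycle 5: issue SUB r0<-Add2 // r0:Add2,r1:Add1,r2:Mul1,r3:-3
cycle 6: CDB Add1=12; issue ADD r2<-Add1 // r0:Add2,r1:12,r2:Add1,r3:-3
cycle 7: CDB Mul1=81 // r0:Add2,r1:12,r2:Add1,r3:-3

STATUS = TAG Add2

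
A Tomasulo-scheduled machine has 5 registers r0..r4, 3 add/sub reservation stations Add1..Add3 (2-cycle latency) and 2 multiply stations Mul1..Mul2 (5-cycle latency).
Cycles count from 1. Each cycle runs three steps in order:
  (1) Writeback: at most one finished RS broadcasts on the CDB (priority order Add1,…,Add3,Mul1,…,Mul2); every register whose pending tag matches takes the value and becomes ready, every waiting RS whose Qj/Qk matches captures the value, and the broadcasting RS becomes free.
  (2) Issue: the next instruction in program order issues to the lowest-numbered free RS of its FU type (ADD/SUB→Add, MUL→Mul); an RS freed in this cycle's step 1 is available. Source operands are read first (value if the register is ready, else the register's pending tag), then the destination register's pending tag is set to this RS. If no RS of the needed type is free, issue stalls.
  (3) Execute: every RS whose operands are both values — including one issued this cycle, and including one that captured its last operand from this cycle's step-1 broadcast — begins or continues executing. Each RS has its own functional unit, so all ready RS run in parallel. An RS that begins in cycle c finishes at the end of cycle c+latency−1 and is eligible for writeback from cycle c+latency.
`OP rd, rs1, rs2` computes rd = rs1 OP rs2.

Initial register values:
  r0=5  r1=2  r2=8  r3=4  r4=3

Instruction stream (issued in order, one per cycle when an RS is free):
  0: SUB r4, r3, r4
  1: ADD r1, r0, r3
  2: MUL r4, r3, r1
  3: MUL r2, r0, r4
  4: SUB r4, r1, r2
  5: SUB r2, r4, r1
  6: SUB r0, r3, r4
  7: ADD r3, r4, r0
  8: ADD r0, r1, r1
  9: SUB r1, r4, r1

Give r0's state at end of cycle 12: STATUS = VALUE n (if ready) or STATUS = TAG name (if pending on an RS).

STATUS = TAG Add3

  c1: issue SUB r4<-Add1  regs: r0:5,r1:2,r2:8,r3:4,r4:Add1
  c2: issue ADD r1<-Add2  regs: r0:5,r1:Add2,r2:8,r3:4,r4:Add1
  c3: CDB Add1=1; issue MUL r4<-Mul1  regs: r0:5,r1:Add2,r2:8,r3:4,r4:Mul1
  c4: CDB Add2=9; issue MUL r2<-Mul2  regs: r0:5,r1:9,r2:Mul2,r3:4,r4:Mul1
  c5: issue SUB r4<-Add1  regs: r0:5,r1:9,r2:Mul2,r3:4,r4:Add1
  c6: issue SUB r2<-Add2  regs: r0:5,r1:9,r2:Add2,r3:4,r4:Add1
  c7: issue SUB r0<-Add3  regs: r0:Add3,r1:9,r2:Add2,r3:4,r4:Add1
  c8: stall  regs: r0:Add3,r1:9,r2:Add2,r3:4,r4:Add1
  c9: CDB Mul1=36; stall  regs: r0:Add3,r1:9,r2:Add2,r3:4,r4:Add1
  c10: stall  regs: r0:Add3,r1:9,r2:Add2,r3:4,r4:Add1
  c11: stall  regs: r0:Add3,r1:9,r2:Add2,r3:4,r4:Add1
  c12: stall  regs: r0:Add3,r1:9,r2:Add2,r3:4,r4:Add1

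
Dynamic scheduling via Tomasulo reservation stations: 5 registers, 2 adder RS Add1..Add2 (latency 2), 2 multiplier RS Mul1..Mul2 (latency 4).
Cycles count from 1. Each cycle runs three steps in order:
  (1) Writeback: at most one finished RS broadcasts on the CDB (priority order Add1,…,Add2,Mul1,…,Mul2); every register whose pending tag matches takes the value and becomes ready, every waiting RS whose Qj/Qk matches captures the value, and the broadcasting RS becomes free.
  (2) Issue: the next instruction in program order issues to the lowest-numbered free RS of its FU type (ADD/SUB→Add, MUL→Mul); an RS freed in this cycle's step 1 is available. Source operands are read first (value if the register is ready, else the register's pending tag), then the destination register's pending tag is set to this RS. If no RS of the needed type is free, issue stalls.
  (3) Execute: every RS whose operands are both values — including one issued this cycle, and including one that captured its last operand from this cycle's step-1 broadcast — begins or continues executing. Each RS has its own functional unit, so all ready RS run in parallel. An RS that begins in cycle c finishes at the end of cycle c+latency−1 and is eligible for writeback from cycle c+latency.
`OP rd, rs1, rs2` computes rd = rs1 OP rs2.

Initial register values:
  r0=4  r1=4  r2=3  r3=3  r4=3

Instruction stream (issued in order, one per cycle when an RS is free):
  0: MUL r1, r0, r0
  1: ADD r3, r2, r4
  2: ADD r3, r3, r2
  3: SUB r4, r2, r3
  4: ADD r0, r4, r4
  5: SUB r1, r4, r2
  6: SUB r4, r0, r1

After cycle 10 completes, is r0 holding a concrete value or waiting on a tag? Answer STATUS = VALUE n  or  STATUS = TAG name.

STATUS = TAG Add2

c1: issue MUL r1<-Mul1 | r0:4,r1:Mul1,r2:3,r3:3,r4:3
c2: issue ADD r3<-Add1 | r0:4,r1:Mul1,r2:3,r3:Add1,r4:3
c3: issue ADD r3<-Add2 | r0:4,r1:Mul1,r2:3,r3:Add2,r4:3
c4: CDB Add1=6; issue SUB r4<-Add1 | r0:4,r1:Mul1,r2:3,r3:Add2,r4:Add1
c5: CDB Mul1=16; stall | r0:4,r1:16,r2:3,r3:Add2,r4:Add1
c6: CDB Add2=9; issue ADD r0<-Add2 | r0:Add2,r1:16,r2:3,r3:9,r4:Add1
c7: stall | r0:Add2,r1:16,r2:3,r3:9,r4:Add1
c8: CDB Add1=-6; issue SUB r1<-Add1 | r0:Add2,r1:Add1,r2:3,r3:9,r4:-6
c9: stall | r0:Add2,r1:Add1,r2:3,r3:9,r4:-6
c10: CDB Add1=-9; issue SUB r4<-Add1 | r0:Add2,r1:-9,r2:3,r3:9,r4:Add1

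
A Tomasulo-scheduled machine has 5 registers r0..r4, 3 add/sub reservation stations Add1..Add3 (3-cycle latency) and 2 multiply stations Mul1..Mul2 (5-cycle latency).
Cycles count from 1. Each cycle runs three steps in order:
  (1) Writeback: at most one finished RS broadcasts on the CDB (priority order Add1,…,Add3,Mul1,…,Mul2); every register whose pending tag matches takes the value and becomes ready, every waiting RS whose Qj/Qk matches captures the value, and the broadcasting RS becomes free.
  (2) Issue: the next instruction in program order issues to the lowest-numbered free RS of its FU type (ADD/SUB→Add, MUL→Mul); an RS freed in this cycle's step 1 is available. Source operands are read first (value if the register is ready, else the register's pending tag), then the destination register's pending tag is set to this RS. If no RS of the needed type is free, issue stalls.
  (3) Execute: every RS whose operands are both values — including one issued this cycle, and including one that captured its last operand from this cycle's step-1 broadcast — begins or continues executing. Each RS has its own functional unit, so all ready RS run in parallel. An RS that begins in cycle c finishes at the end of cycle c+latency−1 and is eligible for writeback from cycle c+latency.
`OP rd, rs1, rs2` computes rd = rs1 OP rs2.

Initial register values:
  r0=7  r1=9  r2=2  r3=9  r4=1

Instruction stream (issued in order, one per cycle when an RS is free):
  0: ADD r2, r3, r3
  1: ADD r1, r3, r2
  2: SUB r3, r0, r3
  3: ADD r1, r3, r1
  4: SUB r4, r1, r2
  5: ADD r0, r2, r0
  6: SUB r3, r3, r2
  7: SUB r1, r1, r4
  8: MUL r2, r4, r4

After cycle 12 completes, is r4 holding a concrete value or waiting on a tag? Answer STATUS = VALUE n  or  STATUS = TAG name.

c1: issue ADD r2<-Add1 | r0:7,r1:9,r2:Add1,r3:9,r4:1
c2: issue ADD r1<-Add2 | r0:7,r1:Add2,r2:Add1,r3:9,r4:1
c3: issue SUB r3<-Add3 | r0:7,r1:Add2,r2:Add1,r3:Add3,r4:1
c4: CDB Add1=18; issue ADD r1<-Add1 | r0:7,r1:Add1,r2:18,r3:Add3,r4:1
c5: stall | r0:7,r1:Add1,r2:18,r3:Add3,r4:1
c6: CDB Add3=-2; issue SUB r4<-Add3 | r0:7,r1:Add1,r2:18,r3:-2,r4:Add3
c7: CDB Add2=27; issue ADD r0<-Add2 | r0:Add2,r1:Add1,r2:18,r3:-2,r4:Add3
c8: stall | r0:Add2,r1:Add1,r2:18,r3:-2,r4:Add3
c9: stall | r0:Add2,r1:Add1,r2:18,r3:-2,r4:Add3
c10: CDB Add1=25; issue SUB r3<-Add1 | r0:Add2,r1:25,r2:18,r3:Add1,r4:Add3
c11: CDB Add2=25; issue SUB r1<-Add2 | r0:25,r1:Add2,r2:18,r3:Add1,r4:Add3
c12: issue MUL r2<-Mul1 | r0:25,r1:Add2,r2:Mul1,r3:Add1,r4:Add3

STATUS = TAG Add3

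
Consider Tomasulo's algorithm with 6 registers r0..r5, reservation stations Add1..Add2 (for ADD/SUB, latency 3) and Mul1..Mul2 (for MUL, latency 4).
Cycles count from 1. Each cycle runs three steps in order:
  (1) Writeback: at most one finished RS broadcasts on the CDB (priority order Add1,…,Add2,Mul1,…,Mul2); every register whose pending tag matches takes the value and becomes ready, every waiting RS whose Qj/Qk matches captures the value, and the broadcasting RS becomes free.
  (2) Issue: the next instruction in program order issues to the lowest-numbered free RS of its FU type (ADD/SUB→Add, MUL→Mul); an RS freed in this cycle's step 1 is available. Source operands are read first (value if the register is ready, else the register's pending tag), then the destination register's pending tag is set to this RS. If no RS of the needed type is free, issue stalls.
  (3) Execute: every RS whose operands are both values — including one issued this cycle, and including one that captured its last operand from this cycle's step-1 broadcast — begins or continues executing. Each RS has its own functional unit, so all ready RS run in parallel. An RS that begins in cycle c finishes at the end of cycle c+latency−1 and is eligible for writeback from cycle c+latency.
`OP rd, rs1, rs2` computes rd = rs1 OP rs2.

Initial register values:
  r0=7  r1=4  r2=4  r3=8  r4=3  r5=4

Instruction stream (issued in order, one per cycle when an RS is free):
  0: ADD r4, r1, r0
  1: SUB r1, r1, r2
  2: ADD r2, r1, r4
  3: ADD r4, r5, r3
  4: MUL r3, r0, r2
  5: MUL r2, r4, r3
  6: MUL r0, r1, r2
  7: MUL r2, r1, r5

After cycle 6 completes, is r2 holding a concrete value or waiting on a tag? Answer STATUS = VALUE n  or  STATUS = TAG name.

c1: issue ADD r4<-Add1 | r0:7,r1:4,r2:4,r3:8,r4:Add1,r5:4
c2: issue SUB r1<-Add2 | r0:7,r1:Add2,r2:4,r3:8,r4:Add1,r5:4
c3: stall | r0:7,r1:Add2,r2:4,r3:8,r4:Add1,r5:4
c4: CDB Add1=11; issue ADD r2<-Add1 | r0:7,r1:Add2,r2:Add1,r3:8,r4:11,r5:4
c5: CDB Add2=0; issue ADD r4<-Add2 | r0:7,r1:0,r2:Add1,r3:8,r4:Add2,r5:4
c6: issue MUL r3<-Mul1 | r0:7,r1:0,r2:Add1,r3:Mul1,r4:Add2,r5:4

STATUS = TAG Add1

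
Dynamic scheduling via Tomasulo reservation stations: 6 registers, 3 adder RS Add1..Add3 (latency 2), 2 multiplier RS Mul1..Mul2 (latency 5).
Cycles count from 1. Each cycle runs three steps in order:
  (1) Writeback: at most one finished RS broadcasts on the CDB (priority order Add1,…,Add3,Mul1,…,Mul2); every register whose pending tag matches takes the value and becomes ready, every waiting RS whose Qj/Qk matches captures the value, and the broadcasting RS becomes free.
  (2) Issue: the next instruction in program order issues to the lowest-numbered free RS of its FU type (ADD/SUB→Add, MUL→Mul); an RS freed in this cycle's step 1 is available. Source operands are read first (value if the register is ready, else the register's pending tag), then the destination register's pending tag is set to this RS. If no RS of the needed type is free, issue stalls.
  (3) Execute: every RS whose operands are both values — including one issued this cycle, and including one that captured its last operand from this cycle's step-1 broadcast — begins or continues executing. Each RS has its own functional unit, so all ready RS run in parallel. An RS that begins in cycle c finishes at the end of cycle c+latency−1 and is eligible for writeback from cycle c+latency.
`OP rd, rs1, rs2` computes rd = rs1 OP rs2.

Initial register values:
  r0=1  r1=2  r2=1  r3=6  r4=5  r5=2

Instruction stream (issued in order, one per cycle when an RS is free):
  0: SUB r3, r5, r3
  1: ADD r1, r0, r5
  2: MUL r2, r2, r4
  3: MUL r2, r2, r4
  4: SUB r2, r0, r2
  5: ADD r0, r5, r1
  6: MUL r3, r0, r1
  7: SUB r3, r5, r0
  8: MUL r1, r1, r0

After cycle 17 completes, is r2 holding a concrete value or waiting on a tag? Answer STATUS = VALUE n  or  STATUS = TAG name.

cycle 1: issue SUB r3<-Add1 // r0:1,r1:2,r2:1,r3:Add1,r4:5,r5:2
cycle 2: issue ADD r1<-Add2 // r0:1,r1:Add2,r2:1,r3:Add1,r4:5,r5:2
cycle 3: CDB Add1=-4; issue MUL r2<-Mul1 // r0:1,r1:Add2,r2:Mul1,r3:-4,r4:5,r5:2
cycle 4: CDB Add2=3; issue MUL r2<-Mul2 // r0:1,r1:3,r2:Mul2,r3:-4,r4:5,r5:2
cycle 5: issue SUB r2<-Add1 // r0:1,r1:3,r2:Add1,r3:-4,r4:5,r5:2
cycle 6: issue ADD r0<-Add2 // r0:Add2,r1:3,r2:Add1,r3:-4,r4:5,r5:2
cycle 7: stall // r0:Add2,r1:3,r2:Add1,r3:-4,r4:5,r5:2
cycle 8: CDB Add2=5; stall // r0:5,r1:3,r2:Add1,r3:-4,r4:5,r5:2
cycle 9: CDB Mul1=5; issue MUL r3<-Mul1 // r0:5,r1:3,r2:Add1,r3:Mul1,r4:5,r5:2
cycle 10: issue SUB r3<-Add2 // r0:5,r1:3,r2:Add1,r3:Add2,r4:5,r5:2
cycle 11: stall // r0:5,r1:3,r2:Add1,r3:Add2,r4:5,r5:2
cycle 12: CDB Add2=-3; stall // r0:5,r1:3,r2:Add1,r3:-3,r4:5,r5:2
cycle 13: stall // r0:5,r1:3,r2:Add1,r3:-3,r4:5,r5:2
cycle 14: CDB Mul1=15; issue MUL r1<-Mul1 // r0:5,r1:Mul1,r2:Add1,r3:-3,r4:5,r5:2
cycle 15: CDB Mul2=25 // r0:5,r1:Mul1,r2:Add1,r3:-3,r4:5,r5:2
cycle 16: - // r0:5,r1:Mul1,r2:Add1,r3:-3,r4:5,r5:2
cycle 17: CDB Add1=-24 // r0:5,r1:Mul1,r2:-24,r3:-3,r4:5,r5:2

STATUS = VALUE -24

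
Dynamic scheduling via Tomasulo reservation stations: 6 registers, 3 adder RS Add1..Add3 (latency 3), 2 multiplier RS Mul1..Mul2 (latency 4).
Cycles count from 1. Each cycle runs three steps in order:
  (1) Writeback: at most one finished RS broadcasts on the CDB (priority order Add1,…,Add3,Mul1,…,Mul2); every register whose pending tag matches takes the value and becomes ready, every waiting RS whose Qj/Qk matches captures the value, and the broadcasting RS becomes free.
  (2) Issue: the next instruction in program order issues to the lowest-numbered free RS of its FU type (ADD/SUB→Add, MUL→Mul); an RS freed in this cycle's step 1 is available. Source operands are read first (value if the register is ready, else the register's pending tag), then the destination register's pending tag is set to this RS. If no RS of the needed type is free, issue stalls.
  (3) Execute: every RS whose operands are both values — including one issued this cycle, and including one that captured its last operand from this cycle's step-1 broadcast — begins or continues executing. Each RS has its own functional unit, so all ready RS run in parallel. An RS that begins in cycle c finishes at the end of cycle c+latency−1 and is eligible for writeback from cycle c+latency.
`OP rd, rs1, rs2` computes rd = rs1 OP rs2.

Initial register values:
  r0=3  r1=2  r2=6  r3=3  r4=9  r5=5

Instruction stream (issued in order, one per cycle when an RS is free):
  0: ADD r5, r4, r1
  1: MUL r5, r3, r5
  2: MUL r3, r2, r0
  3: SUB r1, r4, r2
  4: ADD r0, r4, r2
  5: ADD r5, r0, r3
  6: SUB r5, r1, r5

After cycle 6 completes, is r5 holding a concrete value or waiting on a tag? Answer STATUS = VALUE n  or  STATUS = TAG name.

STATUS = TAG Add3

c1: issue ADD r5<-Add1 | r0:3,r1:2,r2:6,r3:3,r4:9,r5:Add1
c2: issue MUL r5<-Mul1 | r0:3,r1:2,r2:6,r3:3,r4:9,r5:Mul1
c3: issue MUL r3<-Mul2 | r0:3,r1:2,r2:6,r3:Mul2,r4:9,r5:Mul1
c4: CDB Add1=11; issue SUB r1<-Add1 | r0:3,r1:Add1,r2:6,r3:Mul2,r4:9,r5:Mul1
c5: issue ADD r0<-Add2 | r0:Add2,r1:Add1,r2:6,r3:Mul2,r4:9,r5:Mul1
c6: issue ADD r5<-Add3 | r0:Add2,r1:Add1,r2:6,r3:Mul2,r4:9,r5:Add3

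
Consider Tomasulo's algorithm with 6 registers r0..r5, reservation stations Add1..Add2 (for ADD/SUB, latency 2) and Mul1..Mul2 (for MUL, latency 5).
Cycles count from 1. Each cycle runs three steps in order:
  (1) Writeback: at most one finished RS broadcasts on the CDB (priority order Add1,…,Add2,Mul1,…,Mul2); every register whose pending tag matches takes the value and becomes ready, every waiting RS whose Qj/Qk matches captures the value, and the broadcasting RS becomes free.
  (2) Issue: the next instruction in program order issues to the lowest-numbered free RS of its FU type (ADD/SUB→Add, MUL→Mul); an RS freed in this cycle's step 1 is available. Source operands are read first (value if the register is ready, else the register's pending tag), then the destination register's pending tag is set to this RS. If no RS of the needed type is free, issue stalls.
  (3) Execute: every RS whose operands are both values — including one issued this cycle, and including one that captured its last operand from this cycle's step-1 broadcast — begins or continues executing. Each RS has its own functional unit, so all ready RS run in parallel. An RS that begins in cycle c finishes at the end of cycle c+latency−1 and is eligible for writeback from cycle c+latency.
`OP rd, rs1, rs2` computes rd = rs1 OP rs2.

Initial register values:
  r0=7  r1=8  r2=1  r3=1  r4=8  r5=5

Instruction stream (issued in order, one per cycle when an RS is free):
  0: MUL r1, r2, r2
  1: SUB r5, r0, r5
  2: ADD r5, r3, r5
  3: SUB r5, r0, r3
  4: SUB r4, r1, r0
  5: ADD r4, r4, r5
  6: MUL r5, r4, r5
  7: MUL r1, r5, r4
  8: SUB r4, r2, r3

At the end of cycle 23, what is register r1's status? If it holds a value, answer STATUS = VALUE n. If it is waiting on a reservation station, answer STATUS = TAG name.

c1: issue MUL r1<-Mul1 | r0:7,r1:Mul1,r2:1,r3:1,r4:8,r5:5
c2: issue SUB r5<-Add1 | r0:7,r1:Mul1,r2:1,r3:1,r4:8,r5:Add1
c3: issue ADD r5<-Add2 | r0:7,r1:Mul1,r2:1,r3:1,r4:8,r5:Add2
c4: CDB Add1=2; issue SUB r5<-Add1 | r0:7,r1:Mul1,r2:1,r3:1,r4:8,r5:Add1
c5: stall | r0:7,r1:Mul1,r2:1,r3:1,r4:8,r5:Add1
c6: CDB Add1=6; issue SUB r4<-Add1 | r0:7,r1:Mul1,r2:1,r3:1,r4:Add1,r5:6
c7: CDB Add2=3; issue ADD r4<-Add2 | r0:7,r1:Mul1,r2:1,r3:1,r4:Add2,r5:6
c8: CDB Mul1=1; issue MUL r5<-Mul1 | r0:7,r1:1,r2:1,r3:1,r4:Add2,r5:Mul1
c9: issue MUL r1<-Mul2 | r0:7,r1:Mul2,r2:1,r3:1,r4:Add2,r5:Mul1
c10: CDB Add1=-6; issue SUB r4<-Add1 | r0:7,r1:Mul2,r2:1,r3:1,r4:Add1,r5:Mul1
c11: - | r0:7,r1:Mul2,r2:1,r3:1,r4:Add1,r5:Mul1
c12: CDB Add1=0 | r0:7,r1:Mul2,r2:1,r3:1,r4:0,r5:Mul1
c13: CDB Add2=0 | r0:7,r1:Mul2,r2:1,r3:1,r4:0,r5:Mul1
c14: - | r0:7,r1:Mul2,r2:1,r3:1,r4:0,r5:Mul1
c15: - | r0:7,r1:Mul2,r2:1,r3:1,r4:0,r5:Mul1
c16: - | r0:7,r1:Mul2,r2:1,r3:1,r4:0,r5:Mul1
c17: - | r0:7,r1:Mul2,r2:1,r3:1,r4:0,r5:Mul1
c18: CDB Mul1=0 | r0:7,r1:Mul2,r2:1,r3:1,r4:0,r5:0
c19: - | r0:7,r1:Mul2,r2:1,r3:1,r4:0,r5:0
c20: - | r0:7,r1:Mul2,r2:1,r3:1,r4:0,r5:0
c21: - | r0:7,r1:Mul2,r2:1,r3:1,r4:0,r5:0
c22: - | r0:7,r1:Mul2,r2:1,r3:1,r4:0,r5:0
c23: CDB Mul2=0 | r0:7,r1:0,r2:1,r3:1,r4:0,r5:0

STATUS = VALUE 0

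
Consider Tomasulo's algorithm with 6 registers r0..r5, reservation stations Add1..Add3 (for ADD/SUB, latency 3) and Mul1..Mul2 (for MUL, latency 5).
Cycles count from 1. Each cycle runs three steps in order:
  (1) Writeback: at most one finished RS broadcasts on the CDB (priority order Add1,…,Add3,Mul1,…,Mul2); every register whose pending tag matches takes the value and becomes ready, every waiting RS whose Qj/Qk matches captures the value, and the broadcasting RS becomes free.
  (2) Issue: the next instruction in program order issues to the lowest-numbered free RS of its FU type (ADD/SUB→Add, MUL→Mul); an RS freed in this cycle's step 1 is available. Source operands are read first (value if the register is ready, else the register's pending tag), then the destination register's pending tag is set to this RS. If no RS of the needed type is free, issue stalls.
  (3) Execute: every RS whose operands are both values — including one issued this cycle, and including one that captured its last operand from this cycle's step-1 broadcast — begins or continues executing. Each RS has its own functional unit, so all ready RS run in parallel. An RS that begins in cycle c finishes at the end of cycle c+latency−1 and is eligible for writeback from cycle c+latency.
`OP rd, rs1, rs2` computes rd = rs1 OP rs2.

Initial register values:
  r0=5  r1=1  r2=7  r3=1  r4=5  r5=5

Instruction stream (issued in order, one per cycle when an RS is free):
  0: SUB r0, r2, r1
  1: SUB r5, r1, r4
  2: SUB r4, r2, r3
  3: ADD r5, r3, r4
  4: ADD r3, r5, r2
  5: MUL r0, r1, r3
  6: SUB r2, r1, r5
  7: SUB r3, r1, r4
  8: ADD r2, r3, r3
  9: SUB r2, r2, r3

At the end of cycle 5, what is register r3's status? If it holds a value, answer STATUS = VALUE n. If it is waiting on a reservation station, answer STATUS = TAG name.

c1: issue SUB r0<-Add1 | r0:Add1,r1:1,r2:7,r3:1,r4:5,r5:5
c2: issue SUB r5<-Add2 | r0:Add1,r1:1,r2:7,r3:1,r4:5,r5:Add2
c3: issue SUB r4<-Add3 | r0:Add1,r1:1,r2:7,r3:1,r4:Add3,r5:Add2
c4: CDB Add1=6; issue ADD r5<-Add1 | r0:6,r1:1,r2:7,r3:1,r4:Add3,r5:Add1
c5: CDB Add2=-4; issue ADD r3<-Add2 | r0:6,r1:1,r2:7,r3:Add2,r4:Add3,r5:Add1

STATUS = TAG Add2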